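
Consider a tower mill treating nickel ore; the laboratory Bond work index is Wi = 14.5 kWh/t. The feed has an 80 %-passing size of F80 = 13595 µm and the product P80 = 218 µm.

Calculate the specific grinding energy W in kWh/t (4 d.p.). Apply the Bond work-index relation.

W = 8.5770 kWh/t

W = 10 Wi (P80^-0.5 − F80^-0.5)
1/√218 = 0.067729;  1/√13595 = 0.008577
W = 10·14.5·(0.067729 − 0.008577) = 8.5770 kWh/t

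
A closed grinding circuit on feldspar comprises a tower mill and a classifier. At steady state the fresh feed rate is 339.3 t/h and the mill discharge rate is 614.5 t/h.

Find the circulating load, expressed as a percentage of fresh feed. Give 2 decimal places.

Discharge = new feed + return, hence
R = M − F = 614.5 − 339.3 = 275.2 t/h
CL = 100·R/F = 100·275.2/339.3 = 81.11 %

CL = 81.11 %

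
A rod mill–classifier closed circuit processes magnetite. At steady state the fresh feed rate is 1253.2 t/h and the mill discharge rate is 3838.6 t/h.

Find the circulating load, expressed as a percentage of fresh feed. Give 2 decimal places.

CL = 206.30 %

Mill node: discharge = fresh + recycle.
R = M − F = 3838.6 − 1253.2 = 2585.4 t/h
CL = 100·R/F = 100·2585.4/1253.2 = 206.30 %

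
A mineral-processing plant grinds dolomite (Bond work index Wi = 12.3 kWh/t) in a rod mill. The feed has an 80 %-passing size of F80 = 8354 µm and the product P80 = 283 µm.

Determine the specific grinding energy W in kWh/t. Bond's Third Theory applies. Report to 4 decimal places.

W = 5.9659 kWh/t

Bond: W = 10·Wi·(1/√P80 − 1/√F80)
1/√283 = 0.059444;  1/√8354 = 0.010941
W = 10·12.3·(0.059444 − 0.010941) = 5.9659 kWh/t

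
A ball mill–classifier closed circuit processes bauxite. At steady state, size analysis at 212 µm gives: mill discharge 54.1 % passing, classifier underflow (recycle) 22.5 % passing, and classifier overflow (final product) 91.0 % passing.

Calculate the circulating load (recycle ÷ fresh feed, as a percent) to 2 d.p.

Two-product formula at 212 µm:
d + r·d = r·u + o → r(d−u) = o−d
r = (91.0 − 54.1)/(54.1 − 22.5) = 36.9/31.6 = 1.1677
CL = 100·r = 116.77 %

CL = 116.77 %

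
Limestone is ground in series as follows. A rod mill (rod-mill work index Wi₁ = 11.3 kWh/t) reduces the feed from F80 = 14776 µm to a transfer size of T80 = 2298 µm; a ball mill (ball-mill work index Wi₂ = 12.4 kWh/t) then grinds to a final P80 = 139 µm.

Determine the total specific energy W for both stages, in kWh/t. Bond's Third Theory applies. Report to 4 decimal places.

W = 9.3585 kWh/t

W = 10·Wi·(P80^(-½) − F80^(-½))
Stage 1 (14776→2298 µm, Wi₁=11.3): W₁ = 10·11.3·(0.020861 − 0.008227) = 1.4276 kWh/t
Stage 2 (2298→139 µm, Wi₂=12.4): W₂ = 10·12.4·(0.084819 − 0.020861) = 7.9308 kWh/t
W = W₁ + W₂ = 1.4276 + 7.9308 = 9.3585 kWh/t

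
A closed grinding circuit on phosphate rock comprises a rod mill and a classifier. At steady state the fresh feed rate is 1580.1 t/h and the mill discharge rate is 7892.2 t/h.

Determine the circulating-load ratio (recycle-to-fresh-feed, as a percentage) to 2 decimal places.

CL = 399.47 %

Mill node: discharge = fresh + recycle.
R = M − F = 7892.2 − 1580.1 = 6312.1 t/h
CL = 100·R/F = 100·6312.1/1580.1 = 399.47 %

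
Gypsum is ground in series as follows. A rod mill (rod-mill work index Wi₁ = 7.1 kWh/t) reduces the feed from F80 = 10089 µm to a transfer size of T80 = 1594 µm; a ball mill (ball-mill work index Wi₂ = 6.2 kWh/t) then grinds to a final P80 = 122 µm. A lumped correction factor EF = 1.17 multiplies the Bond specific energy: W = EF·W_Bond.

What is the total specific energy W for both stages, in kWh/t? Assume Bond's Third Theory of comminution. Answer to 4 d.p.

W = 10·Wi·(P80^(-½) − F80^(-½))
Stage 1 (10089→1594 µm, Wi₁=7.1): W₁ = 10·7.1·(0.025047 − 0.009956) = 1.0715 kWh/t
Stage 2 (1594→122 µm, Wi₂=6.2): W₂ = 10·6.2·(0.090536 − 0.025047) = 4.0603 kWh/t
W = W₁ + W₂ = 1.0715 + 4.0603 = 5.1318 kWh/t
Apply correction: 5.1318 × 1.17 = 6.0042 kWh/t

W = 6.0042 kWh/t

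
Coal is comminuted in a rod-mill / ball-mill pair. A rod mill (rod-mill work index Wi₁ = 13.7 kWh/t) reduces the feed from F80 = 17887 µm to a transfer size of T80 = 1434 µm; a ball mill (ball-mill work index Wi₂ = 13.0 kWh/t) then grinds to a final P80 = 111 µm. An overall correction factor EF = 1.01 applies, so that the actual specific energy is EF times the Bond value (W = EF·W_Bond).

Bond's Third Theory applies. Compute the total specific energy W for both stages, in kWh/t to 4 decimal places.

W = 11.6145 kWh/t

W = 10·Wi·[P80^(−½) − F80^(−½)]
Stage 1 (17887→1434 µm, Wi₁=13.7): W₁ = 10·13.7·(0.026407 − 0.007477) = 2.5935 kWh/t
Stage 2 (1434→111 µm, Wi₂=13.0): W₂ = 10·13.0·(0.094916 − 0.026407) = 8.9061 kWh/t
W = W₁ + W₂ = 2.5935 + 8.9061 = 11.4995 kWh/t
Corrected W = EF·W_Bond = 1.01·11.4995 = 11.6145 kWh/t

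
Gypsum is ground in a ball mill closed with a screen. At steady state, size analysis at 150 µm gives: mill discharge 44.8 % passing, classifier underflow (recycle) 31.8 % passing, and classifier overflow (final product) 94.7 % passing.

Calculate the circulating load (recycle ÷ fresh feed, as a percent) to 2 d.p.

CL = 383.85 %

Mass balance on the −150 µm fraction:
Fd + Rd = Ru + Fo ⇒ R/F = (o−d)/(d−u)
r = (94.7 − 44.8)/(44.8 − 31.8) = 49.9/13.0 = 3.8385
CL = 100·r = 383.85 %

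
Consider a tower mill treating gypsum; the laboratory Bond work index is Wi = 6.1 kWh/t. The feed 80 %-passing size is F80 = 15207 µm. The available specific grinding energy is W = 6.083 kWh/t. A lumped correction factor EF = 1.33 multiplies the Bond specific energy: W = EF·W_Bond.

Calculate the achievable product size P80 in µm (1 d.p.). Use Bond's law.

P80 = 144.9 µm

Bond:  W = 10 Wi (1/√P − 1/√F)
W_Bond = W / EF = 6.083 / 1.33 = 4.5737 kWh/t
1/√P80 = 1/√F80 + W_Bond/(10·Wi)
  = 4.5737/(10·6.1) + 1/√15207 = 0.074978 + 0.008109 = 0.083088
P80 = (1/0.083088)² = 12.0355² = 144.85 µm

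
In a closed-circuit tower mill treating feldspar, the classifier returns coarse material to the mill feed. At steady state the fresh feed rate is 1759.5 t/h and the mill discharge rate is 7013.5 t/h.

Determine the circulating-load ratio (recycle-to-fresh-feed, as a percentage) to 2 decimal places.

M = F + R at steady state, so:
R = M − F = 7013.5 − 1759.5 = 5254.0 t/h
CL = 100·R/F = 100·5254.0/1759.5 = 298.61 %

CL = 298.61 %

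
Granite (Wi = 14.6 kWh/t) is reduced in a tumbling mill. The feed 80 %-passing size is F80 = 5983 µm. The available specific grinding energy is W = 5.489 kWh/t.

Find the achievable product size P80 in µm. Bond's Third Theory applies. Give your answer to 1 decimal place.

Bond: W = 10·Wi·(1/√P80 − 1/√F80)
1/√P80 = 1/√F80 + W/(10·Wi)
  = 5.4890/(10·14.6) + 1/√5983 = 0.037596 + 0.012928 = 0.050524
P80 = (1/0.050524)² = 19.7925² = 391.74 µm

P80 = 391.7 µm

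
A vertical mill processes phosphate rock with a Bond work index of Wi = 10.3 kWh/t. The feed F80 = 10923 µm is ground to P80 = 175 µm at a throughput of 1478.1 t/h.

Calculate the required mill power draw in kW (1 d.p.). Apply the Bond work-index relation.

P = 10051.9 kW

Bond: W = 10·Wi·(1/√P80 − 1/√F80)
W = 10·10.3·(1/√175 − 1/√10923) = 10·10.3·(0.066025) = 6.8005 kWh/t
Mill draw = 6.8005 × 1478.1 = 10051.9 kW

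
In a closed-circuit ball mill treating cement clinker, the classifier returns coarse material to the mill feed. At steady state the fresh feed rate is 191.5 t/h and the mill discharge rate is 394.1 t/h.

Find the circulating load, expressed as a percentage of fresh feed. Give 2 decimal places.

CL = 105.80 %

Mill node: discharge = fresh + recycle.
R = M − F = 394.1 − 191.5 = 202.6 t/h
CL = 100·R/F = 100·202.6/191.5 = 105.80 %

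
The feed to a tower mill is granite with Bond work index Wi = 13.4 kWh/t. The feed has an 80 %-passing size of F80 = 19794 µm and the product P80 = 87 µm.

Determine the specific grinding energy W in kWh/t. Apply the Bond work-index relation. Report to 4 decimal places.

W = 13.4139 kWh/t

W_Bond = 10·Wi·(1/√P₈₀ − 1/√F₈₀)
1/√87 = 0.107211;  1/√19794 = 0.007108
W = 10·13.4·(0.107211 − 0.007108) = 13.4139 kWh/t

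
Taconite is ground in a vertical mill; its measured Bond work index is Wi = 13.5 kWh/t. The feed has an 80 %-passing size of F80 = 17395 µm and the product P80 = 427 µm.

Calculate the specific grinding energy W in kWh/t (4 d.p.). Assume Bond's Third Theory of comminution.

W = 5.5095 kWh/t

W = 10 Wi / √P80 − 10 Wi / √F80
1/√427 = 0.048393;  1/√17395 = 0.007582
W = 10·13.5·(0.048393 − 0.007582) = 5.5095 kWh/t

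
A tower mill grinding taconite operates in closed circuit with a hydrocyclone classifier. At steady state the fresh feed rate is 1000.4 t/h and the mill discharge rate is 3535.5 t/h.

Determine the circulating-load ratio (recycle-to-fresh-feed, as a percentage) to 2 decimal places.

CL = 253.41 %

Discharge = new feed + return, hence
R = M − F = 3535.5 − 1000.4 = 2535.1 t/h
CL = 100·R/F = 100·2535.1/1000.4 = 253.41 %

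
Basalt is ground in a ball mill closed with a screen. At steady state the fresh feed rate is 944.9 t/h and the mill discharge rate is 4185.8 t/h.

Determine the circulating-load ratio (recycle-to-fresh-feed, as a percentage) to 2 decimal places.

M = F + R at steady state, so:
R = M − F = 4185.8 − 944.9 = 3240.9 t/h
CL = 100·R/F = 100·3240.9/944.9 = 342.99 %

CL = 342.99 %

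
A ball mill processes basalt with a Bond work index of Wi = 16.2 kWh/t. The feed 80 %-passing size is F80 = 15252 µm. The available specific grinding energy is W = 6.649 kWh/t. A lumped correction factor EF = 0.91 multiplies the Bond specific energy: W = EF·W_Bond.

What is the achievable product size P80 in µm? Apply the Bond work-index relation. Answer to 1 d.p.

P80 = 353.3 µm

Bond: W = 10·Wi·(1/√P80 − 1/√F80)
W_Bond = W / EF = 6.649 / 0.91 = 7.3066 kWh/t
P80^(−½) = W_Bond/(10 Wi) + F80^(−½)
  = 7.3066/(10·16.2) + 1/√15252 = 0.045102 + 0.008097 = 0.053200
P80 = (1/0.053200)² = 18.7971² = 353.33 µm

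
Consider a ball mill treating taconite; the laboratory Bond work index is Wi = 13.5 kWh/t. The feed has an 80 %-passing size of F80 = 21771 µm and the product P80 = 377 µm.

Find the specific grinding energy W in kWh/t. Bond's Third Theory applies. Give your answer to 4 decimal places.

W = 10 Wi (1/√P80 − 1/√F80)  [Bond]
1/√377 = 0.051503;  1/√21771 = 0.006777
W = 10·13.5·(0.051503 − 0.006777) = 6.0379 kWh/t

W = 6.0379 kWh/t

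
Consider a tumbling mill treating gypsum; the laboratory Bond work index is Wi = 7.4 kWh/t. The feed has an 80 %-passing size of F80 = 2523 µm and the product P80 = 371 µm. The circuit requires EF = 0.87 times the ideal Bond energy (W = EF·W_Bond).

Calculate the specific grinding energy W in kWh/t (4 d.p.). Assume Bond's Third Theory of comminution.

W = 10 Wi / √P80 − 10 Wi / √F80
1/√371 = 0.051917;  1/√2523 = 0.019909
W = 10·7.4·(0.051917 − 0.019909) = 2.3686 kWh/t
Corrected W = EF·W_Bond = 0.87·2.3686 = 2.0607 kWh/t

W = 2.0607 kWh/t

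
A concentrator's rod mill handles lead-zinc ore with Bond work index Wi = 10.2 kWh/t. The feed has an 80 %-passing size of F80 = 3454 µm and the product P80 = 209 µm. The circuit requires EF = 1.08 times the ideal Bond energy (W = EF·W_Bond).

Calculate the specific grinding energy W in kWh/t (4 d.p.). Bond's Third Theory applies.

W = 5.7455 kWh/t

W = 10 Wi / √P80 − 10 Wi / √F80
1/√209 = 0.069171;  1/√3454 = 0.017015
W = 10·10.2·(0.069171 − 0.017015) = 5.3199 kWh/t
W_actual = 1.08 × 5.3199 = 5.7455 kWh/t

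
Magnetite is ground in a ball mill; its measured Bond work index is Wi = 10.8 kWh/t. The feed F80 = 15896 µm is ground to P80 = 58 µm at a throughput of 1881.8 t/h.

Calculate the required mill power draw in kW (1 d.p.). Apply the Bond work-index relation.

W_Bond = 10·Wi·(1/√P₈₀ − 1/√F₈₀)
W = 10·10.8·(1/√58 − 1/√15896) = 10·10.8·(0.123375) = 13.3245 kWh/t
Mill draw = 13.3245 × 1881.8 = 25074.0 kW

P = 25074.0 kW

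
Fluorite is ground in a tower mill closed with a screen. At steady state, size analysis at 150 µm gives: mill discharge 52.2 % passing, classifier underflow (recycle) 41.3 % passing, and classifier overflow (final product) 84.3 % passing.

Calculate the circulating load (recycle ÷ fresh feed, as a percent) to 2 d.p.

CL = 294.50 %

Balance %-passing 150 µm (r = R/F):
d + r·d = r·u + o → r(d−u) = o−d
r = (84.3 − 52.2)/(52.2 − 41.3) = 32.1/10.9 = 2.9450
CL = 100·r = 294.50 %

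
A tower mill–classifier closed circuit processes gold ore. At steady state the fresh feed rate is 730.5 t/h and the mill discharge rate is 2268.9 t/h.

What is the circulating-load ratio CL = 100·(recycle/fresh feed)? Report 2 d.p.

Discharge = new feed + return, hence
R = M − F = 2268.9 − 730.5 = 1538.4 t/h
CL = 100·R/F = 100·1538.4/730.5 = 210.60 %

CL = 210.60 %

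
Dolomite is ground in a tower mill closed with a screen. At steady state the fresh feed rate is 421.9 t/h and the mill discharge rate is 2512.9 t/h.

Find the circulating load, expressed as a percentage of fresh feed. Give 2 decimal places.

M = F + R at steady state, so:
R = M − F = 2512.9 − 421.9 = 2091.0 t/h
CL = 100·R/F = 100·2091.0/421.9 = 495.62 %

CL = 495.62 %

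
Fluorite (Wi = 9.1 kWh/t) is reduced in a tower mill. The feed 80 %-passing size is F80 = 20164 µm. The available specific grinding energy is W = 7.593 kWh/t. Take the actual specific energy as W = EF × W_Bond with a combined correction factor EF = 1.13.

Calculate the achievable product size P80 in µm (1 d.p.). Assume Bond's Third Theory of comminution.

W = 10 Wi (1/√P80 − 1/√F80)  [Bond]
W_Bond = W / EF = 7.593 / 1.13 = 6.7195 kWh/t
P80^-0.5 = F80^-0.5 + W_Bond/(10 Wi)
  = 6.7195/(10·9.1) + 1/√20164 = 0.073840 + 0.007042 = 0.080883
P80 = (1/0.080883)² = 12.3636² = 152.86 µm

P80 = 152.9 µm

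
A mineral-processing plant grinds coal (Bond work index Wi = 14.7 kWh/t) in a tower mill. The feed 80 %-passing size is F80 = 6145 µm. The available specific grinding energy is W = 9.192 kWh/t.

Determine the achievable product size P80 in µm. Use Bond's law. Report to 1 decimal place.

W = 10 Wi / √P80 − 10 Wi / √F80
⇒ 1/√P80 = W/(10·Wi) + 1/√F80
  = 9.1920/(10·14.7) + 1/√6145 = 0.062531 + 0.012757 = 0.075287
P80 = (1/0.075287)² = 13.2824² = 176.42 µm

P80 = 176.4 µm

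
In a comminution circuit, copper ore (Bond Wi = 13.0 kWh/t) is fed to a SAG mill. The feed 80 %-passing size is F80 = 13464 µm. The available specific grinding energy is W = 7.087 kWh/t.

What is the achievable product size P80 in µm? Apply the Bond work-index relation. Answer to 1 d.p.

W = 10·Wi·[P80^(−½) − F80^(−½)]
P80^-0.5 = F80^-0.5 + W/(10 Wi)
  = 7.0870/(10·13.0) + 1/√13464 = 0.054515 + 0.008618 = 0.063134
P80 = (1/0.063134)² = 15.8394² = 250.89 µm

P80 = 250.9 µm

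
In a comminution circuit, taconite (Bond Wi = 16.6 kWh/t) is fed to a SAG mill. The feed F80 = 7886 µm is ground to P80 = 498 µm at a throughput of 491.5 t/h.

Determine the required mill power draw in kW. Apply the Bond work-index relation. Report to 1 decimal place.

P = 2737.3 kW

W = 10 Wi / √P80 − 10 Wi / √F80
W = 10·16.6·(1/√498 − 1/√7886) = 10·16.6·(0.033550) = 5.5693 kWh/t
P_mill = W·ṁ = 5.5693·491.5 = 2737.3 kW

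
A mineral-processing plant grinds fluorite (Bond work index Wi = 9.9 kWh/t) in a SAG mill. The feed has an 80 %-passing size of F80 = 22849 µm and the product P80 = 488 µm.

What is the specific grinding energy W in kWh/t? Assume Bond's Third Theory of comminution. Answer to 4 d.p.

W = 10 Wi / √P80 − 10 Wi / √F80
1/√488 = 0.045268;  1/√22849 = 0.006616
W = 10·9.9·(0.045268 − 0.006616) = 3.8266 kWh/t

W = 3.8266 kWh/t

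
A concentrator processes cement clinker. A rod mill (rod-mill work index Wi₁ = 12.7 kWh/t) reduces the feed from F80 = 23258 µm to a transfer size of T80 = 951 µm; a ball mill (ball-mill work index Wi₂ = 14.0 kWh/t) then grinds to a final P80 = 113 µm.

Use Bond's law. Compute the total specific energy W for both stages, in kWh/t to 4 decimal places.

Bond: W = 10·Wi·(1/√P80 − 1/√F80)
Stage 1 (23258→951 µm, Wi₁=12.7): W₁ = 10·12.7·(0.032427 − 0.006557) = 3.2855 kWh/t
Stage 2 (951→113 µm, Wi₂=14.0): W₂ = 10·14.0·(0.094072 − 0.032427) = 8.6303 kWh/t
W = W₁ + W₂ = 3.2855 + 8.6303 = 11.9158 kWh/t

W = 11.9158 kWh/t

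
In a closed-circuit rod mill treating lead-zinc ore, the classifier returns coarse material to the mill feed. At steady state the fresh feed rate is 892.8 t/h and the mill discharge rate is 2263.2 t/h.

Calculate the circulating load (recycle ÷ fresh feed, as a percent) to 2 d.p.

Steady state: M = F + R.
R = M − F = 2263.2 − 892.8 = 1370.4 t/h
CL = 100·R/F = 100·1370.4/892.8 = 153.49 %

CL = 153.49 %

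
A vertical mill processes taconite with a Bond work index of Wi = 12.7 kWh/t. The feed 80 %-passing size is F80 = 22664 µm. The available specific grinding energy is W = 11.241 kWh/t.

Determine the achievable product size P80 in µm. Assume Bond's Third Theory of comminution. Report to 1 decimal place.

P80 = 110.4 µm

W = 10·Wi·[P80^(−½) − F80^(−½)]
P80^(−½) = W/(10 Wi) + F80^(−½)
  = 11.2410/(10·12.7) + 1/√22664 = 0.088512 + 0.006643 = 0.095154
P80 = (1/0.095154)² = 10.5092² = 110.44 µm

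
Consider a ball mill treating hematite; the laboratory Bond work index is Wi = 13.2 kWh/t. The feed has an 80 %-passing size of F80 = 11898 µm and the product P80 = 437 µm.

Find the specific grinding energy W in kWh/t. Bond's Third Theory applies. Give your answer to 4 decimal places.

W = 5.1043 kWh/t

W = 10 Wi (P80^-0.5 − F80^-0.5)
1/√437 = 0.047836;  1/√11898 = 0.009168
W = 10·13.2·(0.047836 − 0.009168) = 5.1043 kWh/t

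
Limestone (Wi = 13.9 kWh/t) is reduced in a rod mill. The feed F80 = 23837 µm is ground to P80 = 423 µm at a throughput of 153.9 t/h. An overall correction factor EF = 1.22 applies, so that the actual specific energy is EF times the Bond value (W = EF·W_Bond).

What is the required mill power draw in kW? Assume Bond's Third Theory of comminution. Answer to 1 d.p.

P = 1099.9 kW

W = 10 Wi (1/√P80 − 1/√F80)  [Bond]
W = 10·13.9·(1/√423 − 1/√23837) = 10·13.9·(0.042145) = 5.8581 kWh/t
With EF = 1.22: W = 5.8581·1.22 = 7.1469 kWh/t
Power = W × throughput = 7.1469 kWh/t × 153.9 t/h = 1099.9 kW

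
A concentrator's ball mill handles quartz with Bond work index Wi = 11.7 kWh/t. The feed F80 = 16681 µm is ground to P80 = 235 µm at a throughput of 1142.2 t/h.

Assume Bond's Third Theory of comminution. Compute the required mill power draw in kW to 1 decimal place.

W = 10 Wi (P80^-0.5 − F80^-0.5)
W = 10·11.7·(1/√235 − 1/√16681) = 10·11.7·(0.057490) = 6.7263 kWh/t
Power = W × throughput = 6.7263 kWh/t × 1142.2 t/h = 7682.8 kW

P = 7682.8 kW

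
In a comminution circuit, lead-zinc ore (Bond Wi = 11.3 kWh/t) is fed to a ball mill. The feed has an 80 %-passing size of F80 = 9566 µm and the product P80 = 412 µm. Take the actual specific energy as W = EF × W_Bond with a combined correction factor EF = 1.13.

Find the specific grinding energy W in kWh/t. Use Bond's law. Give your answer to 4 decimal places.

W = 4.9853 kWh/t

W = 10 Wi (1/√P80 − 1/√F80)  [Bond]
1/√412 = 0.049266;  1/√9566 = 0.010224
W = 10·11.3·(0.049266 − 0.010224) = 4.4118 kWh/t
Corrected W = EF·W_Bond = 1.13·4.4118 = 4.9853 kWh/t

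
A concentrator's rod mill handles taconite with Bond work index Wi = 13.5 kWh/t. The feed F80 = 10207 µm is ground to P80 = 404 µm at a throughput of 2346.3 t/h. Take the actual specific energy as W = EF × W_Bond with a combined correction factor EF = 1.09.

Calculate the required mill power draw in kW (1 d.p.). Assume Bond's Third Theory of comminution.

P = 13759.8 kW

W = 10 Wi / √P80 − 10 Wi / √F80
W = 10·13.5·(1/√404 − 1/√10207) = 10·13.5·(0.039854) = 5.3803 kWh/t
Corrected W = EF·W_Bond = 1.09·5.3803 = 5.8645 kWh/t
P = W·T = 5.8645·2346.3 = 13759.8 kW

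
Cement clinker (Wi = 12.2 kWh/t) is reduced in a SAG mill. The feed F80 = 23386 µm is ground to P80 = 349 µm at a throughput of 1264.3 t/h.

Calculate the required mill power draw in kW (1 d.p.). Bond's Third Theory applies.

P = 7247.9 kW

Bond: W = 10·Wi·(1/√P80 − 1/√F80)
W = 10·12.2·(1/√349 − 1/√23386) = 10·12.2·(0.046990) = 5.7327 kWh/t
P = W·T = 5.7327·1264.3 = 7247.9 kW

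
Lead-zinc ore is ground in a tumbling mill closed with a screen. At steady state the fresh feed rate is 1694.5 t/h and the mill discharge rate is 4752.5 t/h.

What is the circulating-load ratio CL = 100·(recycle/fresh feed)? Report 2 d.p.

CL = 180.47 %

M = F + R at steady state, so:
R = M − F = 4752.5 − 1694.5 = 3058.0 t/h
CL = 100·R/F = 100·3058.0/1694.5 = 180.47 %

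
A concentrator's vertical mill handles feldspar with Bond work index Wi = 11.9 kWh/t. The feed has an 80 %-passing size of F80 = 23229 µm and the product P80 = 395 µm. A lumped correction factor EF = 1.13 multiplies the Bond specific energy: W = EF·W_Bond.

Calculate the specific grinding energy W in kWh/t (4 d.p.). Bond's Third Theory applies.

W_Bond = 10·Wi·(1/√P₈₀ − 1/√F₈₀)
1/√395 = 0.050315;  1/√23229 = 0.006561
W = 10·11.9·(0.050315 − 0.006561) = 5.2068 kWh/t
With EF = 1.13: W = 5.2068·1.13 = 5.8836 kWh/t

W = 5.8836 kWh/t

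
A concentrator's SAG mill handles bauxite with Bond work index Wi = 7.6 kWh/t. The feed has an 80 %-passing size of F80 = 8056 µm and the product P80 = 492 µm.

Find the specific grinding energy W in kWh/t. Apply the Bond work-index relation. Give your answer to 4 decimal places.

W = 2.5796 kWh/t

W_Bond = 10·Wi·(1/√P₈₀ − 1/√F₈₀)
1/√492 = 0.045083;  1/√8056 = 0.011141
W = 10·7.6·(0.045083 − 0.011141) = 2.5796 kWh/t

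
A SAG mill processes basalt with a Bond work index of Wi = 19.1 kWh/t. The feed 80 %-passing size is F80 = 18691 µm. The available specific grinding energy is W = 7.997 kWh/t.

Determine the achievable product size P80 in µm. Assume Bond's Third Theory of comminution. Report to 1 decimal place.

P80 = 413.4 µm

W = 10 Wi (1/√P80 − 1/√F80)  [Bond]
P80^-0.5 = F80^-0.5 + W/(10 Wi)
  = 7.9970/(10·19.1) + 1/√18691 = 0.041869 + 0.007314 = 0.049184
P80 = (1/0.049184)² = 20.3320² = 413.39 µm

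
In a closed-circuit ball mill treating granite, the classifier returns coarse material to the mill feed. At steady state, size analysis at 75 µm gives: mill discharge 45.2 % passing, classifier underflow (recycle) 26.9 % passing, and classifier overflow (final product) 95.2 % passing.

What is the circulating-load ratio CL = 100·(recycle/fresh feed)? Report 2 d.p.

Balance %-passing 75 µm (r = R/F):
d + r·d = r·u + o → r(d−u) = o−d
r = (95.2 − 45.2)/(45.2 − 26.9) = 50.0/18.3 = 2.7322
CL = 100·r = 273.22 %

CL = 273.22 %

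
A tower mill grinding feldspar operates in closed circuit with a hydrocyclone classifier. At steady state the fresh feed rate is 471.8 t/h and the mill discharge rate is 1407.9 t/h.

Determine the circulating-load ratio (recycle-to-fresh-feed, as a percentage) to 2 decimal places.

CL = 198.41 %

Steady state: M = F + R.
R = M − F = 1407.9 − 471.8 = 936.1 t/h
CL = 100·R/F = 100·936.1/471.8 = 198.41 %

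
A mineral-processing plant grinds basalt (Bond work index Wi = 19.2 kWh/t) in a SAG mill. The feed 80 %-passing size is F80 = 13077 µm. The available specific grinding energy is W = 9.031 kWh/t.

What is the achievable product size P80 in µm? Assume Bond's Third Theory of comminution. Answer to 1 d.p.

P80 = 321.4 µm

W = 10 Wi (1/√P80 − 1/√F80)  [Bond]
⇒ 1/√P80 = W/(10·Wi) + 1/√F80
  = 9.0310/(10·19.2) + 1/√13077 = 0.047036 + 0.008745 = 0.055781
P80 = (1/0.055781)² = 17.9272² = 321.38 µm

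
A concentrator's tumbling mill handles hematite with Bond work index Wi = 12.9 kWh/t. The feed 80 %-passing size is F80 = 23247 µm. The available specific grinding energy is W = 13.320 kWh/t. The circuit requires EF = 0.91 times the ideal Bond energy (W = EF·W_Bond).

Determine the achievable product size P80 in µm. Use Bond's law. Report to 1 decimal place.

W = 10·Wi·[P80^(−½) − F80^(−½)]
W_Bond = W / EF = 13.320 / 0.91 = 14.6374 kWh/t
⇒ 1/√P80 = W_Bond/(10 Wi) + 1/√F80
  = 14.6374/(10·12.9) + 1/√23247 = 0.113468 + 0.006559 = 0.120027
P80 = (1/0.120027)² = 8.3315² = 69.41 µm

P80 = 69.4 µm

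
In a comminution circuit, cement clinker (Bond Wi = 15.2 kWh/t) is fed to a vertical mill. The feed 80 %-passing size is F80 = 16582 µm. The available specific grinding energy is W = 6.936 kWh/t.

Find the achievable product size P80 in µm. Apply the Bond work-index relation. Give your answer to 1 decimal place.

W = 10 Wi (P80^-0.5 − F80^-0.5)
P80^-0.5 = F80^-0.5 + W/(10 Wi)
  = 6.9360/(10·15.2) + 1/√16582 = 0.045632 + 0.007766 = 0.053397
P80 = (1/0.053397)² = 18.7275² = 350.72 µm

P80 = 350.7 µm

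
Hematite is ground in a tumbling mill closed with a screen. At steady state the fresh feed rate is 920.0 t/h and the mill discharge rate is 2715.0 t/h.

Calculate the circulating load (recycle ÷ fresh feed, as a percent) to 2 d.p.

CL = 195.11 %

M = F + R at steady state, so:
R = M − F = 2715.0 − 920.0 = 1795.0 t/h
CL = 100·R/F = 100·1795.0/920.0 = 195.11 %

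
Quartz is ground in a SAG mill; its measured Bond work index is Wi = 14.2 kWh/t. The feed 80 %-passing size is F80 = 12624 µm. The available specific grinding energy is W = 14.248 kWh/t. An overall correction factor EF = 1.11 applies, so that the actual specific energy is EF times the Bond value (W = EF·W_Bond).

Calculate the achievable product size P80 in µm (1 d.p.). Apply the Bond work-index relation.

W = 10·Wi·[P80^(−½) − F80^(−½)]
W_Bond = W / EF = 14.248 / 1.11 = 12.8360 kWh/t
⇒ 1/√P80 = W_Bond/(10·Wi) + 1/√F80
  = 12.8360/(10·14.2) + 1/√12624 = 0.090395 + 0.008900 = 0.099295
P80 = (1/0.099295)² = 10.0710² = 101.43 µm

P80 = 101.4 µm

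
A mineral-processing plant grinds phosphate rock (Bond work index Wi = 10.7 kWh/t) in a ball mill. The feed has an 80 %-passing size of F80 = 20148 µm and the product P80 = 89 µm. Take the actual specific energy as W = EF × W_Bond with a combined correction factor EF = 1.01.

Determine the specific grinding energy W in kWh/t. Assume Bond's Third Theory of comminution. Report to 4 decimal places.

W = 10.6940 kWh/t

W = 10·Wi·(P80^(-½) − F80^(-½))
1/√89 = 0.106000;  1/√20148 = 0.007045
W = 10·10.7·(0.106000 − 0.007045) = 10.5882 kWh/t
With EF = 1.01: W = 10.5882·1.01 = 10.6940 kWh/t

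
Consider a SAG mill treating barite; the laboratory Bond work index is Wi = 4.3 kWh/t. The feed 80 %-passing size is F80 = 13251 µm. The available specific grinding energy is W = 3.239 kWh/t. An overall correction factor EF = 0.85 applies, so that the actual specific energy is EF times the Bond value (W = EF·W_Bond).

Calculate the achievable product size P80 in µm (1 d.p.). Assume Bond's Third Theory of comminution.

P80 = 105.6 µm

W = 10 Wi / √P80 − 10 Wi / √F80
W_Bond = W / EF = 3.239 / 0.85 = 3.8106 kWh/t
⇒ 1/√P80 = W_Bond/(10·Wi) + 1/√F80
  = 3.8106/(10·4.3) + 1/√13251 = 0.088618 + 0.008687 = 0.097305
P80 = (1/0.097305)² = 10.2769² = 105.62 µm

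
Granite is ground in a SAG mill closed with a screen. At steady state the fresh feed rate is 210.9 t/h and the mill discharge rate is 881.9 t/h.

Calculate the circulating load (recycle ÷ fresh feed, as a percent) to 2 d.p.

CL = 318.16 %

Mill node: discharge = fresh + recycle.
R = M − F = 881.9 − 210.9 = 671.0 t/h
CL = 100·R/F = 100·671.0/210.9 = 318.16 %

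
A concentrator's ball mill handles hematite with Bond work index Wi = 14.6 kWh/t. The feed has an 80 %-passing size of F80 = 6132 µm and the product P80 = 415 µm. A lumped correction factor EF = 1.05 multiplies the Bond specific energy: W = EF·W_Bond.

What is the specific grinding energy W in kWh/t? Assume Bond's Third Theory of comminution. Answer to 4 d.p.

W = 10 Wi / √P80 − 10 Wi / √F80
1/√415 = 0.049088;  1/√6132 = 0.012770
W = 10·14.6·(0.049088 − 0.012770) = 5.3024 kWh/t
Corrected W = EF·W_Bond = 1.05·5.3024 = 5.5675 kWh/t

W = 5.5675 kWh/t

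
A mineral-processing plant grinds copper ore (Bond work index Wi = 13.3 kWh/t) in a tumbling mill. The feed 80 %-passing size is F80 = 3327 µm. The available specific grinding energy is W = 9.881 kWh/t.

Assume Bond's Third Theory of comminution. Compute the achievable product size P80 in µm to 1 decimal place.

P80 = 119.1 µm

W_Bond = 10·Wi·(1/√P₈₀ − 1/√F₈₀)
⇒ 1/√P80 = W/(10 Wi) + 1/√F80
  = 9.8810/(10·13.3) + 1/√3327 = 0.074293 + 0.017337 = 0.091630
P80 = (1/0.091630)² = 10.9134² = 119.10 µm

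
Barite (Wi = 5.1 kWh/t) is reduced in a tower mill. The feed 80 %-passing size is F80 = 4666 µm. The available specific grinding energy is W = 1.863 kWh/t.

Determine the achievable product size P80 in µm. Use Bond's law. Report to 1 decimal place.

W = 10 Wi / √P80 − 10 Wi / √F80
⇒ 1/√P80 = W/(10·Wi) + 1/√F80
  = 1.8630/(10·5.1) + 1/√4666 = 0.036529 + 0.014640 = 0.051169
P80 = (1/0.051169)² = 19.5431² = 381.93 µm

P80 = 381.9 µm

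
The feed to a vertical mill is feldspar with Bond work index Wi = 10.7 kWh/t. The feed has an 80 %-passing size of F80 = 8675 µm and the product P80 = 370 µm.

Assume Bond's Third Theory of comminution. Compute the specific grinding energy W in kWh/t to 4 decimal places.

Bond:  W = 10 Wi (1/√P − 1/√F)
1/√370 = 0.051988;  1/√8675 = 0.010737
W = 10·10.7·(0.051988 − 0.010737) = 4.4139 kWh/t

W = 4.4139 kWh/t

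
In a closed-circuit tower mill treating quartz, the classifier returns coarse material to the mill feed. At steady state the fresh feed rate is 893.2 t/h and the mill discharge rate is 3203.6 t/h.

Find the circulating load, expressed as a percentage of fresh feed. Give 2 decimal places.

CL = 258.67 %

Discharge = new feed + return, hence
R = M − F = 3203.6 − 893.2 = 2310.4 t/h
CL = 100·R/F = 100·2310.4/893.2 = 258.67 %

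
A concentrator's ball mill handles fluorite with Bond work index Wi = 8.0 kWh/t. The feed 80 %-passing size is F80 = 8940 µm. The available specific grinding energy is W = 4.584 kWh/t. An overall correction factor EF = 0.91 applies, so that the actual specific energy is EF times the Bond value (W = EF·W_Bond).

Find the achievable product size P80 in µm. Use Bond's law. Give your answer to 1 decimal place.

W = 10·Wi·[P80^(−½) − F80^(−½)]
W_Bond = W / EF = 4.584 / 0.91 = 5.0374 kWh/t
⇒ 1/√P80 = W_Bond/(10 Wi) + 1/√F80
  = 5.0374/(10·8.0) + 1/√8940 = 0.062967 + 0.010576 = 0.073543
P80 = (1/0.073543)² = 13.5974² = 184.89 µm

P80 = 184.9 µm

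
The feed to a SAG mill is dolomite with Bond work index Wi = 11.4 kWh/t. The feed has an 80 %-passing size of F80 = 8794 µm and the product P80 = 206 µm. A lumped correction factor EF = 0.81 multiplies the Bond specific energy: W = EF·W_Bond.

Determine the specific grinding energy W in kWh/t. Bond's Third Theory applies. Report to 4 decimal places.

W = 10·Wi·[P80^(−½) − F80^(−½)]
1/√206 = 0.069673;  1/√8794 = 0.010664
W = 10·11.4·(0.069673 − 0.010664) = 6.7271 kWh/t
Apply correction: 6.7271 × 0.81 = 5.4489 kWh/t

W = 5.4489 kWh/t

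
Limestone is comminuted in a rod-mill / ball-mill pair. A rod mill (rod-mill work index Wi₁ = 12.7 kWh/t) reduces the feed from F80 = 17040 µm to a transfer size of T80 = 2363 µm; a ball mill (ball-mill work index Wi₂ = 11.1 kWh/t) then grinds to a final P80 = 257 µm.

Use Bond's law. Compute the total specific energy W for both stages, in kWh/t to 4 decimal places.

W = 6.2802 kWh/t

W = 10 Wi (P80^-0.5 − F80^-0.5)
Stage 1 (17040→2363 µm, Wi₁=12.7): W₁ = 10·12.7·(0.020572 − 0.007661) = 1.6397 kWh/t
Stage 2 (2363→257 µm, Wi₂=11.1): W₂ = 10·11.1·(0.062378 − 0.020572) = 4.6405 kWh/t
W = W₁ + W₂ = 1.6397 + 4.6405 = 6.2802 kWh/t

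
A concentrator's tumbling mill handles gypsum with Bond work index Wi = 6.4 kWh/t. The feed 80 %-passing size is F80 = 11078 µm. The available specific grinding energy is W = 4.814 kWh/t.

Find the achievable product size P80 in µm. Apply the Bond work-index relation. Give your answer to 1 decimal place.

W = 10 Wi (1/√P80 − 1/√F80)  [Bond]
P80^-0.5 = F80^-0.5 + W/(10 Wi)
  = 4.8140/(10·6.4) + 1/√11078 = 0.075219 + 0.009501 = 0.084720
P80 = (1/0.084720)² = 11.8036² = 139.33 µm

P80 = 139.3 µm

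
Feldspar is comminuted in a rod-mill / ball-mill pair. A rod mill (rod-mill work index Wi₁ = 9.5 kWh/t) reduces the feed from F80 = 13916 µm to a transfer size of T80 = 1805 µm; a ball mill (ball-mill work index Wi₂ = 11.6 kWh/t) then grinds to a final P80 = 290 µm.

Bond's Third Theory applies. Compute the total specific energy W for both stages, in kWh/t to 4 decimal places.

W = 10 Wi (P80^-0.5 − F80^-0.5)
Stage 1 (13916→1805 µm, Wi₁=9.5): W₁ = 10·9.5·(0.023538 − 0.008477) = 1.4308 kWh/t
Stage 2 (1805→290 µm, Wi₂=11.6): W₂ = 10·11.6·(0.058722 − 0.023538) = 4.0814 kWh/t
W = W₁ + W₂ = 1.4308 + 4.0814 = 5.5121 kWh/t

W = 5.5121 kWh/t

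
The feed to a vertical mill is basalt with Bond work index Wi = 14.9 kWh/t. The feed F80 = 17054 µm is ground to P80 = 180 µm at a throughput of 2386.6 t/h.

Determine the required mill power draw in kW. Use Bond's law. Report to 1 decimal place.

Bond: W = 10·Wi·(1/√P80 − 1/√F80)
W = 10·14.9·(1/√180 − 1/√17054) = 10·14.9·(0.066878) = 9.9648 kWh/t
Mill draw = 9.9648 × 2386.6 = 23782.1 kW

P = 23782.1 kW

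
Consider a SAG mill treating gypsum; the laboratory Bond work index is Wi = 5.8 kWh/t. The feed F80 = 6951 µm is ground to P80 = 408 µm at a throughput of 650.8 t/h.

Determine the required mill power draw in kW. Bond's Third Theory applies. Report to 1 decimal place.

P = 1416.0 kW

W = 10 Wi (1/√P80 − 1/√F80)  [Bond]
W = 10·5.8·(1/√408 − 1/√6951) = 10·5.8·(0.037513) = 2.1758 kWh/t
Power = W × throughput = 2.1758 kWh/t × 650.8 t/h = 1416.0 kW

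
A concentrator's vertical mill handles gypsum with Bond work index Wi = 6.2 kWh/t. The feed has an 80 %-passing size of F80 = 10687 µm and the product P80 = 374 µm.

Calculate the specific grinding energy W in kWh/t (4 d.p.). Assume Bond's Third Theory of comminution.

W = 2.6062 kWh/t

W = 10 Wi (1/√P80 − 1/√F80)  [Bond]
1/√374 = 0.051709;  1/√10687 = 0.009673
W = 10·6.2·(0.051709 − 0.009673) = 2.6062 kWh/t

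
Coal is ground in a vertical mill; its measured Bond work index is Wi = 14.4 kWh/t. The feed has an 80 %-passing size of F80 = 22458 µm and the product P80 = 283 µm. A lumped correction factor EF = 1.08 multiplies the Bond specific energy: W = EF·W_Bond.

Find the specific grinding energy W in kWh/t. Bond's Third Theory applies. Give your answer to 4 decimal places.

Bond: W = 10·Wi·(1/√P80 − 1/√F80)
1/√283 = 0.059444;  1/√22458 = 0.006673
W = 10·14.4·(0.059444 − 0.006673) = 7.5990 kWh/t
With EF = 1.08: W = 7.5990·1.08 = 8.2069 kWh/t

W = 8.2069 kWh/t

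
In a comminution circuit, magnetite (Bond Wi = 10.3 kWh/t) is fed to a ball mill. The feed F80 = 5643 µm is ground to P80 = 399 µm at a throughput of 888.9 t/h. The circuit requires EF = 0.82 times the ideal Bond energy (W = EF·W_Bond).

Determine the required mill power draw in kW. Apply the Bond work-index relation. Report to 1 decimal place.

P = 2759.1 kW

W = 10·Wi·(P80^(-½) − F80^(-½))
W = 10·10.3·(1/√399 − 1/√5643) = 10·10.3·(0.036751) = 3.7853 kWh/t
Apply correction: 3.7853 × 0.82 = 3.1040 kWh/t
Power = W × throughput = 3.1040 kWh/t × 888.9 t/h = 2759.1 kW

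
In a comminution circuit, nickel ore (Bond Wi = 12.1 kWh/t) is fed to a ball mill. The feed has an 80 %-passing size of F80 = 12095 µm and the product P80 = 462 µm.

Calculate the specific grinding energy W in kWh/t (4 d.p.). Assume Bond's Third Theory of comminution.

W = 4.5292 kWh/t

W_Bond = 10·Wi·(1/√P₈₀ − 1/√F₈₀)
1/√462 = 0.046524;  1/√12095 = 0.009093
W = 10·12.1·(0.046524 − 0.009093) = 4.5292 kWh/t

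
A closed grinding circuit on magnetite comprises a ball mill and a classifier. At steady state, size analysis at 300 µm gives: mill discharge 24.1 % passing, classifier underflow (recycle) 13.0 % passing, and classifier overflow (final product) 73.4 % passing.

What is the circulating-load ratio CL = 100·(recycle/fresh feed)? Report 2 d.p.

Classifier node, passing 300 µm:
Fd + Rd = Ru + Fo ⇒ R/F = (o−d)/(d−u)
r = (73.4 − 24.1)/(24.1 − 13.0) = 49.3/11.1 = 4.4414
CL = 100·r = 444.14 %

CL = 444.14 %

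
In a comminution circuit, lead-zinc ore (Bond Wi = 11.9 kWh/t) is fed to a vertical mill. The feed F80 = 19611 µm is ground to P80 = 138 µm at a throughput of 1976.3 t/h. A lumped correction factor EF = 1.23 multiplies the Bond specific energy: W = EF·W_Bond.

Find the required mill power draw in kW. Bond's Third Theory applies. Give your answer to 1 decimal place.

P = 22558.7 kW

W = 10 Wi (1/√P80 − 1/√F80)  [Bond]
W = 10·11.9·(1/√138 − 1/√19611) = 10·11.9·(0.077985) = 9.2802 kWh/t
Corrected W = EF·W_Bond = 1.23·9.2802 = 11.4146 kWh/t
Power = W × throughput = 11.4146 kWh/t × 1976.3 t/h = 22558.7 kW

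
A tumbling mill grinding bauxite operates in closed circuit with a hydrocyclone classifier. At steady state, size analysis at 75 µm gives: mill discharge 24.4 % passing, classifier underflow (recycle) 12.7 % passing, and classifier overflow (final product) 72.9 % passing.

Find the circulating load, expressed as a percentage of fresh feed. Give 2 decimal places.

Balance %-passing 75 µm (r = R/F):
(1+r)·d = r·u + o ⇒ r = (o−d)/(d−u)
r = (72.9 − 24.4)/(24.4 − 12.7) = 48.5/11.7 = 4.1453
CL = 100·r = 414.53 %

CL = 414.53 %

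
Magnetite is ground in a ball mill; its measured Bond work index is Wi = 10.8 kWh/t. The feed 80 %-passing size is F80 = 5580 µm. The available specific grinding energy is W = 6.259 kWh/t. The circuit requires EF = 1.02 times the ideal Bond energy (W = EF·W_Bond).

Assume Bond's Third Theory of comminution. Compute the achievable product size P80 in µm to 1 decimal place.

P80 = 202.9 µm

Bond: W = 10·Wi·(1/√P80 − 1/√F80)
W_Bond = W / EF = 6.259 / 1.02 = 6.1363 kWh/t
P80^-0.5 = F80^-0.5 + W_Bond/(10 Wi)
  = 6.1363/(10·10.8) + 1/√5580 = 0.056817 + 0.013387 = 0.070204
P80 = (1/0.070204)² = 14.2441² = 202.90 µm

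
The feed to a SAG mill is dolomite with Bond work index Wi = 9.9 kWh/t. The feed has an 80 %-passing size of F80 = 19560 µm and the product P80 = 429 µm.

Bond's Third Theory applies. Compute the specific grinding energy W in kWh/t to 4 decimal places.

W = 10·Wi·[P80^(−½) − F80^(−½)]
1/√429 = 0.048280;  1/√19560 = 0.007150
W = 10·9.9·(0.048280 − 0.007150) = 4.0719 kWh/t

W = 4.0719 kWh/t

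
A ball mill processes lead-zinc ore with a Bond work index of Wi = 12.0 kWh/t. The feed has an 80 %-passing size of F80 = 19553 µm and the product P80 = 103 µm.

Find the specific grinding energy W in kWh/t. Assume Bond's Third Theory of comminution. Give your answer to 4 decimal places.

W = 10·Wi·[P80^(−½) − F80^(−½)]
1/√103 = 0.098533;  1/√19553 = 0.007151
W = 10·12.0·(0.098533 − 0.007151) = 10.9658 kWh/t

W = 10.9658 kWh/t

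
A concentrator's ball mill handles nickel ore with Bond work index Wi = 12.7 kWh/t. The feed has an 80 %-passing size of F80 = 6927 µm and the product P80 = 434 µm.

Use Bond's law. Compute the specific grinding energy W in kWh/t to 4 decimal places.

W = 4.5703 kWh/t

Bond: W = 10·Wi·(1/√P80 − 1/√F80)
1/√434 = 0.048002;  1/√6927 = 0.012015
W = 10·12.7·(0.048002 − 0.012015) = 4.5703 kWh/t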